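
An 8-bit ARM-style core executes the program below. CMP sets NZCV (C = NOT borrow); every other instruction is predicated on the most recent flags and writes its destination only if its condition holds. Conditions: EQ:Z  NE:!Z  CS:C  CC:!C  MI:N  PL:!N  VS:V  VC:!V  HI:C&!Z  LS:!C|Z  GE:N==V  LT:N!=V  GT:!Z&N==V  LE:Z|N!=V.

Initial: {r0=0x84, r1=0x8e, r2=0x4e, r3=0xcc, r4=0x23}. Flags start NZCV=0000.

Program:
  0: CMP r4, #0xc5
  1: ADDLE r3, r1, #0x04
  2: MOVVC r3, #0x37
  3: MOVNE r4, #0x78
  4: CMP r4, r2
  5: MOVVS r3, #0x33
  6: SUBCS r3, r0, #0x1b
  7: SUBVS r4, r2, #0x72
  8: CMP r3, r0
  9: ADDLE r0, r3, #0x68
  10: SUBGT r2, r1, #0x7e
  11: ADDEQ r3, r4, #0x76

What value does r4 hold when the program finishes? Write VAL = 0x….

VAL = 0x78

[0] flags=0000 → (cmp)
[1] flags=0000 LE?F → skip
[2] flags=0000 VC?T → r3=0x37
[3] flags=0000 NE?T → r4=0x78
[4] flags=0010 → (cmp)
[5] flags=0010 VS?F → skip
[6] flags=0010 CS?T → r3=0x69
[7] flags=0010 VS?F → skip
[8] flags=1001 → (cmp)
[9] flags=1001 LE?F → skip
[10] flags=1001 GT?T → r2=0x10
[11] flags=1001 EQ?F → skip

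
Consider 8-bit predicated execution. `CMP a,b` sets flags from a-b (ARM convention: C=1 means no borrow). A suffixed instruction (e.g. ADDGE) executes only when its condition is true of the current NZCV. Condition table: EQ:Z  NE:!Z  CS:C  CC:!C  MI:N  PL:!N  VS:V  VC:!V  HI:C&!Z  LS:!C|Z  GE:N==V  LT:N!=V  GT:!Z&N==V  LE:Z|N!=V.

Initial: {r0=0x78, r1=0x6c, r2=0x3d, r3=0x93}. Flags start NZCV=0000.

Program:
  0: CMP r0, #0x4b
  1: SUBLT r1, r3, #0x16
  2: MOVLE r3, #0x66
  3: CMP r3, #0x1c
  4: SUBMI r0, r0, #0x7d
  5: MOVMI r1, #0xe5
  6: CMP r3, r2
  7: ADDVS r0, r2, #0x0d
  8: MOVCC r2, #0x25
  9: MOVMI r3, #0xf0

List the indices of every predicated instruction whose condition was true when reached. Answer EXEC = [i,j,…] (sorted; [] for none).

[0] flags=0010 → (cmp)
[1] flags=0010 LT?F → skip
[2] flags=0010 LE?F → skip
[3] flags=0011 → (cmp)
[4] flags=0011 MI?F → skip
[5] flags=0011 MI?F → skip
[6] flags=0011 → (cmp)
[7] flags=0011 VS?T → r0=0x4a
[8] flags=0011 CC?F → skip
[9] flags=0011 MI?F → skip

EXEC = [7]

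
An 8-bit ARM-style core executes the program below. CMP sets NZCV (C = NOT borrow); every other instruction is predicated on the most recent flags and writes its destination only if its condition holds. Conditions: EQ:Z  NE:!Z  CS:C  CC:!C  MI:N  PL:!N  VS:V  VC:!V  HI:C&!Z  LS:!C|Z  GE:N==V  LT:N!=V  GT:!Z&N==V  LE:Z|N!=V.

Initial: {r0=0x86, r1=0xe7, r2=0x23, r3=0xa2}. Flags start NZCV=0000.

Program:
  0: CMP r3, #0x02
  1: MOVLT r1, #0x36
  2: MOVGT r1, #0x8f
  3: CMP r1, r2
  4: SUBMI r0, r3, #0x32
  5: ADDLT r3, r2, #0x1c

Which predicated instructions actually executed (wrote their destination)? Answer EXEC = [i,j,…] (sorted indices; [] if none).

0: ✓ CMP  NZCV=1010
1: ✓ MOVLT  r1←0x36
2: · MOVGT
3: ✓ CMP  NZCV=0010
4: · SUBMI
5: · ADDLT

EXEC = [1]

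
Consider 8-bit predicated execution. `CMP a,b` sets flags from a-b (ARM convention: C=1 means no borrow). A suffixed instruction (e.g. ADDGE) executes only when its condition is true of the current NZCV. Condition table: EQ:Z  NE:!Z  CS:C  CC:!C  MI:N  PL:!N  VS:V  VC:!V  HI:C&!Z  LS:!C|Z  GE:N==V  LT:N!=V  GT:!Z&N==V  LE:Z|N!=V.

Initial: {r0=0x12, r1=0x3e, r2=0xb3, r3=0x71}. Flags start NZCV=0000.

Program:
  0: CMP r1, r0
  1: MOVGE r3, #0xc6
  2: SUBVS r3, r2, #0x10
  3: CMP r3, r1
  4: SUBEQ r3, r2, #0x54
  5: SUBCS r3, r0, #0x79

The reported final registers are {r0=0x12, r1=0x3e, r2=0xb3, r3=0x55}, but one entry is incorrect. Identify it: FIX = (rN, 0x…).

FIX = (r3, 0x99)

[0] flags=0010 → (cmp)
[1] flags=0010 GE?T → r3=0xc6
[2] flags=0010 VS?F → skip
[3] flags=1010 → (cmp)
[4] flags=1010 EQ?F → skip
[5] flags=1010 CS?T → r3=0x99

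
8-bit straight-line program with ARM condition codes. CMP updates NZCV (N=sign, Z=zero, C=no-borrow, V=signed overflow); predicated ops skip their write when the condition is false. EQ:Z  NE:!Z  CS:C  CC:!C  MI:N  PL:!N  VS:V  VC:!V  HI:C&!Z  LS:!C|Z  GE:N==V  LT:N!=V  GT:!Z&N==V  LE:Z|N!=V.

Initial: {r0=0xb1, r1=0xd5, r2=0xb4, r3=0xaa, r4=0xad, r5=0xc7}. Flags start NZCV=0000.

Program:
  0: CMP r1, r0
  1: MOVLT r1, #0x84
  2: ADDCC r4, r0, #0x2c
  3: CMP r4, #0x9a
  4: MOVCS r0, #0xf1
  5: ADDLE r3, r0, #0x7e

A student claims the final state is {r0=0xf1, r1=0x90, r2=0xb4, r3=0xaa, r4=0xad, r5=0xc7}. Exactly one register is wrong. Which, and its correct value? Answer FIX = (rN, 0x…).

0: ✓ CMP  NZCV=0010
1: · MOVLT
2: · ADDCC
3: ✓ CMP  NZCV=0010
4: ✓ MOVCS  r0←0xf1
5: · ADDLE

FIX = (r1, 0xd5)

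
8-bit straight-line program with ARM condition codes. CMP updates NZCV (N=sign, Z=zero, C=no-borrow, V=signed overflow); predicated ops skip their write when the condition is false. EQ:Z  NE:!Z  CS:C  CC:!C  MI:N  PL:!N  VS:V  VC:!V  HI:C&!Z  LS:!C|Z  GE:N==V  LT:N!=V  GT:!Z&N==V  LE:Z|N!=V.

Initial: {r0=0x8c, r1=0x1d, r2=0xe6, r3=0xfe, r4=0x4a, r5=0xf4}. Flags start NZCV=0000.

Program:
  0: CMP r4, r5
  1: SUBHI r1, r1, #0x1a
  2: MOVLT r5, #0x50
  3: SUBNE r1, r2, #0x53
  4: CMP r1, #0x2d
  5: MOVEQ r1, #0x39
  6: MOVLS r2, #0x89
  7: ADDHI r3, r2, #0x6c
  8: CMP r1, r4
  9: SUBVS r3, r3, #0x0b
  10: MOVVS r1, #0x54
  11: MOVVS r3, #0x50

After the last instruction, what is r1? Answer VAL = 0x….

VAL = 0x54

0: ✓ CMP  NZCV=0000
1: · SUBHI
2: · MOVLT
3: ✓ SUBNE  r1←0x93
4: ✓ CMP  NZCV=0011
5: · MOVEQ
6: · MOVLS
7: ✓ ADDHI  r3←0x52
8: ✓ CMP  NZCV=0011
9: ✓ SUBVS  r3←0x47
10: ✓ MOVVS  r1←0x54
11: ✓ MOVVS  r3←0x50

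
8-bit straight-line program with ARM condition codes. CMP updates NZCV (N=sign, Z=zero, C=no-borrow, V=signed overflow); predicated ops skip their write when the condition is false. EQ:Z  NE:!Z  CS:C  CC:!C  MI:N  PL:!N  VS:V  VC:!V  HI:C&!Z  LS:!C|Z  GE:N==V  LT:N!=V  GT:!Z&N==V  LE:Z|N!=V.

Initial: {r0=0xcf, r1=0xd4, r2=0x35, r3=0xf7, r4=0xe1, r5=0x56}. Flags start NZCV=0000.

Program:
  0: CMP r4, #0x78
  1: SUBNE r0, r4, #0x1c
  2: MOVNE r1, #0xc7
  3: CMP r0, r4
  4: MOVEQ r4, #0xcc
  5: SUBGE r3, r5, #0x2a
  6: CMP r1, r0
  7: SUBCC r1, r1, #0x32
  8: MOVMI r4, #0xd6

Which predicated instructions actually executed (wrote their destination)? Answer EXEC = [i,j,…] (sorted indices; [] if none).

[0] flags=0011 → (cmp)
[1] flags=0011 NE?T → r0=0xc5
[2] flags=0011 NE?T → r1=0xc7
[3] flags=1000 → (cmp)
[4] flags=1000 EQ?F → skip
[5] flags=1000 GE?F → skip
[6] flags=0010 → (cmp)
[7] flags=0010 CC?F → skip
[8] flags=0010 MI?F → skip

EXEC = [1,2]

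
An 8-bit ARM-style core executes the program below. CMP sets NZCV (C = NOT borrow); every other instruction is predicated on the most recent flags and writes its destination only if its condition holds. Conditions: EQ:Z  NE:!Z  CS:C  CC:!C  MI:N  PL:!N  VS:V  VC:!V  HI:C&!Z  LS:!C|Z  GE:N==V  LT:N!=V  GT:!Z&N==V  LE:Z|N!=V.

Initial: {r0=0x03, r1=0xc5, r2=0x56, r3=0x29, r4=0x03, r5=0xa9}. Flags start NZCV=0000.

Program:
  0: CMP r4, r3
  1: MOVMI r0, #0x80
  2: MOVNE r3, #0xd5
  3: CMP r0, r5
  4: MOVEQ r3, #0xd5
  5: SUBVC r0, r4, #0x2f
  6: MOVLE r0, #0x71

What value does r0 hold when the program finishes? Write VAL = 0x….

VAL = 0x71

0: ✓ CMP  NZCV=1000
1: ✓ MOVMI  r0←0x80
2: ✓ MOVNE  r3←0xd5
3: ✓ CMP  NZCV=1000
4: · MOVEQ
5: ✓ SUBVC  r0←0xd4
6: ✓ MOVLE  r0←0x71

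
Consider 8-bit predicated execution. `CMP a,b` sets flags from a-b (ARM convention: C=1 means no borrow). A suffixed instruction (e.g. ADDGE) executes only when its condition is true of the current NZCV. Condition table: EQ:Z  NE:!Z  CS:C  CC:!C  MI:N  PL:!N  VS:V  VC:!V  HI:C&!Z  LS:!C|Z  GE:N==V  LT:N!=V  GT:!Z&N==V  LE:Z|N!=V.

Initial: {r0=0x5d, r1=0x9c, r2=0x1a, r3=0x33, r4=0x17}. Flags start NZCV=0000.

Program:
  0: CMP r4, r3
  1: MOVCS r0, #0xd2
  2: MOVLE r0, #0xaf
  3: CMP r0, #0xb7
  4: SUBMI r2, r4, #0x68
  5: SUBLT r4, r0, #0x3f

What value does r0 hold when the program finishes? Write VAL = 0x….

VAL = 0xaf

[0] flags=1000 → (cmp)
[1] flags=1000 CS?F → skip
[2] flags=1000 LE?T → r0=0xaf
[3] flags=1000 → (cmp)
[4] flags=1000 MI?T → r2=0xaf
[5] flags=1000 LT?T → r4=0x70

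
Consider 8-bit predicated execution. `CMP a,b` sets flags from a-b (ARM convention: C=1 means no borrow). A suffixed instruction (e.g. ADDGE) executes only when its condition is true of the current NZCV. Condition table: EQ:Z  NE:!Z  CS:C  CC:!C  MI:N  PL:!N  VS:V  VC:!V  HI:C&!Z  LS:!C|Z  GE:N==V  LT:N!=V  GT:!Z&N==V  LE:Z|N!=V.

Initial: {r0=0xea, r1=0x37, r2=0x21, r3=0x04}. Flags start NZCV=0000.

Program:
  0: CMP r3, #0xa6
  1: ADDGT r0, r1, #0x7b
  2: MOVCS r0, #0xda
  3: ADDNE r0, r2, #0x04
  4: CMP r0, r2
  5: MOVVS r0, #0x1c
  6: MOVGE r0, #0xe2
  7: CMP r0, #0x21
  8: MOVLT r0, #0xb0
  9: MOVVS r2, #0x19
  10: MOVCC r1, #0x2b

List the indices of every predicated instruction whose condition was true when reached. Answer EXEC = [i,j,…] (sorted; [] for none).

EXEC = [1,3,6,8]

0: ✓ CMP  NZCV=0000
1: ✓ ADDGT  r0←0xb2
2: · MOVCS
3: ✓ ADDNE  r0←0x25
4: ✓ CMP  NZCV=0010
5: · MOVVS
6: ✓ MOVGE  r0←0xe2
7: ✓ CMP  NZCV=1010
8: ✓ MOVLT  r0←0xb0
9: · MOVVS
10: · MOVCC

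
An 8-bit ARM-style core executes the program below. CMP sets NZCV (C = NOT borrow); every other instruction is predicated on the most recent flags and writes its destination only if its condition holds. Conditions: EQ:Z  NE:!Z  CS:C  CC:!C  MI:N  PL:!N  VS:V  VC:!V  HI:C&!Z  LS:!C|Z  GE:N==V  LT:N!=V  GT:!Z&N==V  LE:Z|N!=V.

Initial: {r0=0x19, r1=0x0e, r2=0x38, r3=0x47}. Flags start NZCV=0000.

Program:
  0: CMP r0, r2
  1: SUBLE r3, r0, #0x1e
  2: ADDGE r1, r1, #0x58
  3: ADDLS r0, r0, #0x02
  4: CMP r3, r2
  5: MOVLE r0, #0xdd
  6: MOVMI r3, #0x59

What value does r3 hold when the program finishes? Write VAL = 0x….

VAL = 0x59

0: ✓ CMP  NZCV=1000
1: ✓ SUBLE  r3←0xfb
2: · ADDGE
3: ✓ ADDLS  r0←0x1b
4: ✓ CMP  NZCV=1010
5: ✓ MOVLE  r0←0xdd
6: ✓ MOVMI  r3←0x59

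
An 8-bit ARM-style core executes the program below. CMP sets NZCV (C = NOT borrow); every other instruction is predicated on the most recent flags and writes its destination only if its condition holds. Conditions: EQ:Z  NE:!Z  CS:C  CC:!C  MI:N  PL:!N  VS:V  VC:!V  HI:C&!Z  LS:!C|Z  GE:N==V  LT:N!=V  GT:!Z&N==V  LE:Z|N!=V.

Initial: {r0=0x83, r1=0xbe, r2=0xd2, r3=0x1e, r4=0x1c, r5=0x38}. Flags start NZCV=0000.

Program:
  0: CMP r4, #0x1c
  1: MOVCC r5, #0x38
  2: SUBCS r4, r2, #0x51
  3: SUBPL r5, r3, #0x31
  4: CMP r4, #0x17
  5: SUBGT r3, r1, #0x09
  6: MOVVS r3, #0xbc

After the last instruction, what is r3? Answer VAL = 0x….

[0] flags=0110 → (cmp)
[1] flags=0110 CC?F → skip
[2] flags=0110 CS?T → r4=0x81
[3] flags=0110 PL?T → r5=0xed
[4] flags=0011 → (cmp)
[5] flags=0011 GT?F → skip
[6] flags=0011 VS?T → r3=0xbc

VAL = 0xbc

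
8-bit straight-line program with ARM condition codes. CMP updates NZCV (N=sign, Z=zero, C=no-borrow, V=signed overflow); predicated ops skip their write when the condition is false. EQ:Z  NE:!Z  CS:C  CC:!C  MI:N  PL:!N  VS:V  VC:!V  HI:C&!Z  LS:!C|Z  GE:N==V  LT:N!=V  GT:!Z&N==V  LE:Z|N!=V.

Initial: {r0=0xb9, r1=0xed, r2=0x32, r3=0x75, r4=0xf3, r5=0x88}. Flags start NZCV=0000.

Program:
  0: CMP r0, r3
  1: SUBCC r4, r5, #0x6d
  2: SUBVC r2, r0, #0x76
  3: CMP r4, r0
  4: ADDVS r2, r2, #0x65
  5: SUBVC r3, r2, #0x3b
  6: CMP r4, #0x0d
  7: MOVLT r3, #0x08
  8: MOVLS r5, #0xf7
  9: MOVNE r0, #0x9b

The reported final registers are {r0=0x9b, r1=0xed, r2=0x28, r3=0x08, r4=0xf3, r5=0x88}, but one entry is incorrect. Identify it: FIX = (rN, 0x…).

0: ✓ CMP  NZCV=0011
1: · SUBCC
2: · SUBVC
3: ✓ CMP  NZCV=0010
4: · ADDVS
5: ✓ SUBVC  r3←0xf7
6: ✓ CMP  NZCV=1010
7: ✓ MOVLT  r3←0x08
8: · MOVLS
9: ✓ MOVNE  r0←0x9b

FIX = (r2, 0x32)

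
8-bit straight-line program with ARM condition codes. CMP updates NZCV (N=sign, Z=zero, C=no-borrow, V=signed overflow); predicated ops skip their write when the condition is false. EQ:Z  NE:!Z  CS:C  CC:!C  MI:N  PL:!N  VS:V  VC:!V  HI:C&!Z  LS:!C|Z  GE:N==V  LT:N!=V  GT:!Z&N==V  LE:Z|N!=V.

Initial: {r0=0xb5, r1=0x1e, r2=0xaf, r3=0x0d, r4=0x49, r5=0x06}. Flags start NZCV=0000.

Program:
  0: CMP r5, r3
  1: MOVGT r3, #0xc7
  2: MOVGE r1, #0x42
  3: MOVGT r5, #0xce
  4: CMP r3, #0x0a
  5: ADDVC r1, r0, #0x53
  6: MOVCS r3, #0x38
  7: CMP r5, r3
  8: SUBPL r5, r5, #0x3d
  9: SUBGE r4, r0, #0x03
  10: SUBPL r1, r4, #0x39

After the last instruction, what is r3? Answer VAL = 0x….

[0] flags=1000 → (cmp)
[1] flags=1000 GT?F → skip
[2] flags=1000 GE?F → skip
[3] flags=1000 GT?F → skip
[4] flags=0010 → (cmp)
[5] flags=0010 VC?T → r1=0x08
[6] flags=0010 CS?T → r3=0x38
[7] flags=1000 → (cmp)
[8] flags=1000 PL?F → skip
[9] flags=1000 GE?F → skip
[10] flags=1000 PL?F → skip

VAL = 0x38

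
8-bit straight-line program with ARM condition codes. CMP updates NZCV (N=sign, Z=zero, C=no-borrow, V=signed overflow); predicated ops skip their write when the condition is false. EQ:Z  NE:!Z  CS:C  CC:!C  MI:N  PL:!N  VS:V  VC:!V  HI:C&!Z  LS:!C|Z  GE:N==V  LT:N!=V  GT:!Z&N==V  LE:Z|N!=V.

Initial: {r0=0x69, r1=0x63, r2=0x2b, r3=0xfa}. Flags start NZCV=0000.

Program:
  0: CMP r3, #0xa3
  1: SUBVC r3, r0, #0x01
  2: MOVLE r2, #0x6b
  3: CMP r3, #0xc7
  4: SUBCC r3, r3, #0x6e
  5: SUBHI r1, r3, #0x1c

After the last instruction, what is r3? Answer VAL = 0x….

0: ✓ CMP  NZCV=0010
1: ✓ SUBVC  r3←0x68
2: · MOVLE
3: ✓ CMP  NZCV=1001
4: ✓ SUBCC  r3←0xfa
5: · SUBHI

VAL = 0xfa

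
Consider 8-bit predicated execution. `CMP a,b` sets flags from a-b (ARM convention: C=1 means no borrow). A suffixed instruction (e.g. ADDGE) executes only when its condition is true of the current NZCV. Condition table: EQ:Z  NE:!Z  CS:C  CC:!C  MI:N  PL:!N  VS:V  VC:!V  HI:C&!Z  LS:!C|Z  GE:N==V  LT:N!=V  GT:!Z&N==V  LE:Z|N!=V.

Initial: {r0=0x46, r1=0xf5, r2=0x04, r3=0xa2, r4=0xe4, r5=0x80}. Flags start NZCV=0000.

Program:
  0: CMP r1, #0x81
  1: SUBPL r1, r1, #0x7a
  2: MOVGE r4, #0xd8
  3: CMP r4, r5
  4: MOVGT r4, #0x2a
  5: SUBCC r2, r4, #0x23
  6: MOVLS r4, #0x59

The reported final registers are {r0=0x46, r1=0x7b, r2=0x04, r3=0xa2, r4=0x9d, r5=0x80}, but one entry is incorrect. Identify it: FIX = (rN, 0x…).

FIX = (r4, 0x2a)

[0] flags=0010 → (cmp)
[1] flags=0010 PL?T → r1=0x7b
[2] flags=0010 GE?T → r4=0xd8
[3] flags=0010 → (cmp)
[4] flags=0010 GT?T → r4=0x2a
[5] flags=0010 CC?F → skip
[6] flags=0010 LS?F → skip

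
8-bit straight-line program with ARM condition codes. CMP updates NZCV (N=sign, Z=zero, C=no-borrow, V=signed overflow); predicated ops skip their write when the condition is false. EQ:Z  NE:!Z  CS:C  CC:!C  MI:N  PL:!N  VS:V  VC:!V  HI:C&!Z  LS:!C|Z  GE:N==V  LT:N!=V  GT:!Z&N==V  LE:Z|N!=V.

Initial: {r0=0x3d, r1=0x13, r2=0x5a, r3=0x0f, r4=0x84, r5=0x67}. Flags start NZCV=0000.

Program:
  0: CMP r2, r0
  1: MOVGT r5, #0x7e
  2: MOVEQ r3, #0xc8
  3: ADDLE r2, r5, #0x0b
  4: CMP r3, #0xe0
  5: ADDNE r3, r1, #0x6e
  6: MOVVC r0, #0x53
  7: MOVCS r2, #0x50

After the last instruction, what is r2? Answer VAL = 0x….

VAL = 0x5a

[0] flags=0010 → (cmp)
[1] flags=0010 GT?T → r5=0x7e
[2] flags=0010 EQ?F → skip
[3] flags=0010 LE?F → skip
[4] flags=0000 → (cmp)
[5] flags=0000 NE?T → r3=0x81
[6] flags=0000 VC?T → r0=0x53
[7] flags=0000 CS?F → skip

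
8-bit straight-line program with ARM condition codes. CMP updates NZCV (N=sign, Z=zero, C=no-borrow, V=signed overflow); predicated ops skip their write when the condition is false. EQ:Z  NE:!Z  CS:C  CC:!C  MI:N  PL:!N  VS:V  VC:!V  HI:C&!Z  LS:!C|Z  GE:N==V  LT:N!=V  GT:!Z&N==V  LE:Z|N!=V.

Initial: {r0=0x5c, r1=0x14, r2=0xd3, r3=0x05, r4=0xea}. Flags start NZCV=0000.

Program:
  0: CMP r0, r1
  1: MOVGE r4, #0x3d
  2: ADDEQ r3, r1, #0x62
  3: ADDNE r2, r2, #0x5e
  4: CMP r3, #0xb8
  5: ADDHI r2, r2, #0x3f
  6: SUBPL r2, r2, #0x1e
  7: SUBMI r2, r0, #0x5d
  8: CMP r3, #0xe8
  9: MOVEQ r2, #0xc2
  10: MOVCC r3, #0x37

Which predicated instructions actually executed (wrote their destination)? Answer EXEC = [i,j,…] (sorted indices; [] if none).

0: ✓ CMP  NZCV=0010
1: ✓ MOVGE  r4←0x3d
2: · ADDEQ
3: ✓ ADDNE  r2←0x31
4: ✓ CMP  NZCV=0000
5: · ADDHI
6: ✓ SUBPL  r2←0x13
7: · SUBMI
8: ✓ CMP  NZCV=0000
9: · MOVEQ
10: ✓ MOVCC  r3←0x37

EXEC = [1,3,6,10]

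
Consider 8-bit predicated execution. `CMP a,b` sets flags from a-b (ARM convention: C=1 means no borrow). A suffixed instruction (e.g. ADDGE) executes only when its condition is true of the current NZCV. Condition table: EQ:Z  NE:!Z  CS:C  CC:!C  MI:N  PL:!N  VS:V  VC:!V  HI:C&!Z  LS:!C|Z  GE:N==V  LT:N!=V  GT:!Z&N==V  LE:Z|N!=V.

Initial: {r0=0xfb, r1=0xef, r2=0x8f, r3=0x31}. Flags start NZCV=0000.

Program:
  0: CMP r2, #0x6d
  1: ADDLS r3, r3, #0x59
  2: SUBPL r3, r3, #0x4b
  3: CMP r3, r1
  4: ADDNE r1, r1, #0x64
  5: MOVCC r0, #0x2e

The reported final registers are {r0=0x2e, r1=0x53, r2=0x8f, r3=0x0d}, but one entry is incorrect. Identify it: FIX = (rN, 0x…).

0: ✓ CMP  NZCV=0011
1: · ADDLS
2: ✓ SUBPL  r3←0xe6
3: ✓ CMP  NZCV=1000
4: ✓ ADDNE  r1←0x53
5: ✓ MOVCC  r0←0x2e

FIX = (r3, 0xe6)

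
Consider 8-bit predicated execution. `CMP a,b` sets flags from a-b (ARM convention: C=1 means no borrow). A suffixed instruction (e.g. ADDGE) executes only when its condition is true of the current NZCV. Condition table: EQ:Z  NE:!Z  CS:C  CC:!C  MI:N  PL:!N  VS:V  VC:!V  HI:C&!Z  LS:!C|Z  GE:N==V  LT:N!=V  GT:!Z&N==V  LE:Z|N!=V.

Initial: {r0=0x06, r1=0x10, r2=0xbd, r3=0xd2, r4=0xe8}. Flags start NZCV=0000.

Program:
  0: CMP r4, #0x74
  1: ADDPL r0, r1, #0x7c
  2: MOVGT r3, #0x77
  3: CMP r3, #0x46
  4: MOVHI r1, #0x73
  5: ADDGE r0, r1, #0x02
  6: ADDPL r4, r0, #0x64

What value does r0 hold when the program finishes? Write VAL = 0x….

0: ✓ CMP  NZCV=0011
1: ✓ ADDPL  r0←0x8c
2: · MOVGT
3: ✓ CMP  NZCV=1010
4: ✓ MOVHI  r1←0x73
5: · ADDGE
6: · ADDPL

VAL = 0x8c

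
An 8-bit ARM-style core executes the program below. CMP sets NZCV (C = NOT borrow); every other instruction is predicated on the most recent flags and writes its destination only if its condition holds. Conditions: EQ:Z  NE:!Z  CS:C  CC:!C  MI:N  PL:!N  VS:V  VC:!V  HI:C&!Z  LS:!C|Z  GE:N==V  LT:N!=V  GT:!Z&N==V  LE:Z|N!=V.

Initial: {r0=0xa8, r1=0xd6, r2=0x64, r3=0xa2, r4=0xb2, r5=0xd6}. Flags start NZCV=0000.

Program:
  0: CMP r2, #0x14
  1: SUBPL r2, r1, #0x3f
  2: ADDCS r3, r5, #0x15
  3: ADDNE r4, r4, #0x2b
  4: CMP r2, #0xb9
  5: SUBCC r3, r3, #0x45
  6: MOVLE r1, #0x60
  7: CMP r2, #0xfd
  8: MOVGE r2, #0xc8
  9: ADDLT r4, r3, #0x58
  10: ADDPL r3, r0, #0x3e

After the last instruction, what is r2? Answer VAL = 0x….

0: ✓ CMP  NZCV=0010
1: ✓ SUBPL  r2←0x97
2: ✓ ADDCS  r3←0xeb
3: ✓ ADDNE  r4←0xdd
4: ✓ CMP  NZCV=1000
5: ✓ SUBCC  r3←0xa6
6: ✓ MOVLE  r1←0x60
7: ✓ CMP  NZCV=1000
8: · MOVGE
9: ✓ ADDLT  r4←0xfe
10: · ADDPL

VAL = 0x97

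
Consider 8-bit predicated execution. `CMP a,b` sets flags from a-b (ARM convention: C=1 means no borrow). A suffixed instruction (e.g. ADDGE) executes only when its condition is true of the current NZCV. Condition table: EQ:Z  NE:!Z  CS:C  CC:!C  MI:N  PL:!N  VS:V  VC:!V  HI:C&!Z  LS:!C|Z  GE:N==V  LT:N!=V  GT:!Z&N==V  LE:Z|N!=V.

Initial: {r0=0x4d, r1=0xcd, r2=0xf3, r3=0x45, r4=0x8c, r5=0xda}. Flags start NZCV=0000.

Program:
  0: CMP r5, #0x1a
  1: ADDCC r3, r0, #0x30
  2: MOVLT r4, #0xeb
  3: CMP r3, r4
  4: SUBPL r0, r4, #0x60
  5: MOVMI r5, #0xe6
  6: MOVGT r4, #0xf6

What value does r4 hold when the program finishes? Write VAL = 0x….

0: ✓ CMP  NZCV=1010
1: · ADDCC
2: ✓ MOVLT  r4←0xeb
3: ✓ CMP  NZCV=0000
4: ✓ SUBPL  r0←0x8b
5: · MOVMI
6: ✓ MOVGT  r4←0xf6

VAL = 0xf6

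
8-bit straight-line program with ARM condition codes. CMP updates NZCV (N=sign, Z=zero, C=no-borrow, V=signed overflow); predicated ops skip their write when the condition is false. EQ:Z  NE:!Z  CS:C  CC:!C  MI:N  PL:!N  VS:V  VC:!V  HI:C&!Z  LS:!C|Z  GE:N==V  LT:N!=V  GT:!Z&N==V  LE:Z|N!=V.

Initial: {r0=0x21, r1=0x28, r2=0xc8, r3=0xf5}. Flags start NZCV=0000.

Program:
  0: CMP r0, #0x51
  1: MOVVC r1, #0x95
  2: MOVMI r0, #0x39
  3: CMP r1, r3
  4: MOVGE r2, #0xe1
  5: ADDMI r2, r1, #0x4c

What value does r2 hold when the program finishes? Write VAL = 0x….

[0] flags=1000 → (cmp)
[1] flags=1000 VC?T → r1=0x95
[2] flags=1000 MI?T → r0=0x39
[3] flags=1000 → (cmp)
[4] flags=1000 GE?F → skip
[5] flags=1000 MI?T → r2=0xe1

VAL = 0xe1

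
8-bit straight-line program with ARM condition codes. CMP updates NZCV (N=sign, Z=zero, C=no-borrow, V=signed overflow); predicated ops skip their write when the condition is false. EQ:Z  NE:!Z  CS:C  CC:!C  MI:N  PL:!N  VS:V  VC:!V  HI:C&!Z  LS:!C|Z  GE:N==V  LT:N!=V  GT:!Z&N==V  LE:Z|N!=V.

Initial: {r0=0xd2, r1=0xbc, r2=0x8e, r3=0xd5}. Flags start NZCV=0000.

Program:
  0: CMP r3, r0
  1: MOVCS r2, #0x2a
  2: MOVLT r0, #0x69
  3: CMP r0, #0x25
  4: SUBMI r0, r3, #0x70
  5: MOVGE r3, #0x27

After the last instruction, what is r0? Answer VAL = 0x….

[0] flags=0010 → (cmp)
[1] flags=0010 CS?T → r2=0x2a
[2] flags=0010 LT?F → skip
[3] flags=1010 → (cmp)
[4] flags=1010 MI?T → r0=0x65
[5] flags=1010 GE?F → skip

VAL = 0x65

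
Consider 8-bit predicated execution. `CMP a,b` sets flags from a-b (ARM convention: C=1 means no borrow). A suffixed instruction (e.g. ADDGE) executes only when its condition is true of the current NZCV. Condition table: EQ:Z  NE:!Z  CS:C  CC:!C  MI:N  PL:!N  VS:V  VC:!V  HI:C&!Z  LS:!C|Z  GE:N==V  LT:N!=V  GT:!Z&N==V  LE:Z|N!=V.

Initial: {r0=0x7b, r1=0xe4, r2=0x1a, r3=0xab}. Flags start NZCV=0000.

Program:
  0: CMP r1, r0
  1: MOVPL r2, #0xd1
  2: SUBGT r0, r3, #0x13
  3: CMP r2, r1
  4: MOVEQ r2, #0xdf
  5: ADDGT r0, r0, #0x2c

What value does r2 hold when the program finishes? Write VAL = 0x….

0: ✓ CMP  NZCV=0011
1: ✓ MOVPL  r2←0xd1
2: · SUBGT
3: ✓ CMP  NZCV=1000
4: · MOVEQ
5: · ADDGT

VAL = 0xd1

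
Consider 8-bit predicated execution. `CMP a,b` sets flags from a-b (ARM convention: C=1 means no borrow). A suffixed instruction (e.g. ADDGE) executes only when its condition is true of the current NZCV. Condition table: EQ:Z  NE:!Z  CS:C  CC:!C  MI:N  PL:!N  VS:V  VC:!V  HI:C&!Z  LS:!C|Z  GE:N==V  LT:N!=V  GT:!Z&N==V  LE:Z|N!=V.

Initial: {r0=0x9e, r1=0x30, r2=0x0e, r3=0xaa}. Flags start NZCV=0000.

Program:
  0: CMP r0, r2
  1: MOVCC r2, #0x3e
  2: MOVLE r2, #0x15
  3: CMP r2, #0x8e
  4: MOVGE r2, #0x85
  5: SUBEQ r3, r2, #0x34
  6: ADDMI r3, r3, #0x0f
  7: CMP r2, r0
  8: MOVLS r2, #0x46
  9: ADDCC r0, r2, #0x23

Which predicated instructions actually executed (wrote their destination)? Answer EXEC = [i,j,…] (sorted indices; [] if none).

[0] flags=1010 → (cmp)
[1] flags=1010 CC?F → skip
[2] flags=1010 LE?T → r2=0x15
[3] flags=1001 → (cmp)
[4] flags=1001 GE?T → r2=0x85
[5] flags=1001 EQ?F → skip
[6] flags=1001 MI?T → r3=0xb9
[7] flags=1000 → (cmp)
[8] flags=1000 LS?T → r2=0x46
[9] flags=1000 CC?T → r0=0x69

EXEC = [2,4,6,8,9]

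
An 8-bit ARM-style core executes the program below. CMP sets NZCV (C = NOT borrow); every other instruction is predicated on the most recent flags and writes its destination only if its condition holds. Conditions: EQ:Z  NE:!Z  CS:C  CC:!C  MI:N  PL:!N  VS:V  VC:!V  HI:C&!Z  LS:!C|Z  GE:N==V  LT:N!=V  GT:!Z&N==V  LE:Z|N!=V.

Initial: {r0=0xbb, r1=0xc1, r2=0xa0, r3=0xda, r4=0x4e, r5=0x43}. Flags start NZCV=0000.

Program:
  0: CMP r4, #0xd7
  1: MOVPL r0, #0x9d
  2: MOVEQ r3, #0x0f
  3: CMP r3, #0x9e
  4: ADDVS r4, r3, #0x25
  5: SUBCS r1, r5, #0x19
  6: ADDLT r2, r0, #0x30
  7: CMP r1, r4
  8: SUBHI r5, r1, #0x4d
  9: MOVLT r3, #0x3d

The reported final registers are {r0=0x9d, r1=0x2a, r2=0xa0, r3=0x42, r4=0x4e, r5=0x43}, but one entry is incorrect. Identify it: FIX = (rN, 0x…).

FIX = (r3, 0x3d)

0: ✓ CMP  NZCV=0000
1: ✓ MOVPL  r0←0x9d
2: · MOVEQ
3: ✓ CMP  NZCV=0010
4: · ADDVS
5: ✓ SUBCS  r1←0x2a
6: · ADDLT
7: ✓ CMP  NZCV=1000
8: · SUBHI
9: ✓ MOVLT  r3←0x3d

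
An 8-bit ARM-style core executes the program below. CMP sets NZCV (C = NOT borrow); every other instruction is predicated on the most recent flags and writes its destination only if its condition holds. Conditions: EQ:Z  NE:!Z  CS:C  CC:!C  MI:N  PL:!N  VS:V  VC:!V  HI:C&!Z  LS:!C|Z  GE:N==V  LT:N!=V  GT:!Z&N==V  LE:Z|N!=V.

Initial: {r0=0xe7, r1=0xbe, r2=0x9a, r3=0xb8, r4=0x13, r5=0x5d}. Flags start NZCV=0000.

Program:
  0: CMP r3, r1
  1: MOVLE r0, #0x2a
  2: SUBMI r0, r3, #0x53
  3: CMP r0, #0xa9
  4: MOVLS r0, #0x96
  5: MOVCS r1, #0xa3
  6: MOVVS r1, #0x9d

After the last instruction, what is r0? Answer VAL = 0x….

0: ✓ CMP  NZCV=1000
1: ✓ MOVLE  r0←0x2a
2: ✓ SUBMI  r0←0x65
3: ✓ CMP  NZCV=1001
4: ✓ MOVLS  r0←0x96
5: · MOVCS
6: ✓ MOVVS  r1←0x9d

VAL = 0x96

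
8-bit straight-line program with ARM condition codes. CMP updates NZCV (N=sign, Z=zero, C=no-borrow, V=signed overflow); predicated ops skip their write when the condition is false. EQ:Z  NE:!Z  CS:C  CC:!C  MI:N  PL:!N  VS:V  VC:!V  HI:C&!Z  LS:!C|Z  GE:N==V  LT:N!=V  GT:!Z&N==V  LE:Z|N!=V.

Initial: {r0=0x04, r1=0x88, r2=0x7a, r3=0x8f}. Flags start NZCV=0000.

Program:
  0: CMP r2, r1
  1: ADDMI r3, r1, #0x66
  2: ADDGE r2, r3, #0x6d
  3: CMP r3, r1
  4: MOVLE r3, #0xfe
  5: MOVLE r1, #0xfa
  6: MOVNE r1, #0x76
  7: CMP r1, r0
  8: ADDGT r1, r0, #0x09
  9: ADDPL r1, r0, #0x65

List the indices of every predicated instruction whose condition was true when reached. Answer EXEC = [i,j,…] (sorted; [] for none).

0: ✓ CMP  NZCV=1001
1: ✓ ADDMI  r3←0xee
2: ✓ ADDGE  r2←0x5b
3: ✓ CMP  NZCV=0010
4: · MOVLE
5: · MOVLE
6: ✓ MOVNE  r1←0x76
7: ✓ CMP  NZCV=0010
8: ✓ ADDGT  r1←0x0d
9: ✓ ADDPL  r1←0x69

EXEC = [1,2,6,8,9]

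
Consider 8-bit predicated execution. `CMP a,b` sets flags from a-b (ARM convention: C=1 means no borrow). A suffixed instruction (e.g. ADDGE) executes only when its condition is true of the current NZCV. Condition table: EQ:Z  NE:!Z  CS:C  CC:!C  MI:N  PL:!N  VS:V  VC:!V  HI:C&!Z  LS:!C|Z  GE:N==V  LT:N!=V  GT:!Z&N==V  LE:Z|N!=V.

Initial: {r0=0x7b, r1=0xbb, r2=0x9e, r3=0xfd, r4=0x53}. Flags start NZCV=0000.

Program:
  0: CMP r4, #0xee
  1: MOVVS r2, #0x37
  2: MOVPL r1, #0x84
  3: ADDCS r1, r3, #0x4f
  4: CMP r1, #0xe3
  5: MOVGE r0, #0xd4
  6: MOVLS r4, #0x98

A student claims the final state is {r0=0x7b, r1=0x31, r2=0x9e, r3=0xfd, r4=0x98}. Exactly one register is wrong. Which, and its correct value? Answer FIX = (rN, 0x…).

0: ✓ CMP  NZCV=0000
1: · MOVVS
2: ✓ MOVPL  r1←0x84
3: · ADDCS
4: ✓ CMP  NZCV=1000
5: · MOVGE
6: ✓ MOVLS  r4←0x98

FIX = (r1, 0x84)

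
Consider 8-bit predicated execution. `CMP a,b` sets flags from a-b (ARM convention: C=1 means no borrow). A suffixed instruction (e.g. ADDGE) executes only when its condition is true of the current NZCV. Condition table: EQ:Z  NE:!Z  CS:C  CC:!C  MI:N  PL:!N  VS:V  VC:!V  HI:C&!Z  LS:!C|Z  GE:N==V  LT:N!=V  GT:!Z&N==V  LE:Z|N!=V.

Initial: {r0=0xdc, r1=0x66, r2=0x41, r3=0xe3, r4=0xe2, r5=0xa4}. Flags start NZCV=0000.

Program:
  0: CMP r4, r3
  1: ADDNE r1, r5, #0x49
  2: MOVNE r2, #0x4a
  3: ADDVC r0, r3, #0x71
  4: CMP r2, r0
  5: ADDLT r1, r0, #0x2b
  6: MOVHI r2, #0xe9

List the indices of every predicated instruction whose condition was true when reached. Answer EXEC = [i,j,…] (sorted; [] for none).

EXEC = [1,2,3,5]

0: ✓ CMP  NZCV=1000
1: ✓ ADDNE  r1←0xed
2: ✓ MOVNE  r2←0x4a
3: ✓ ADDVC  r0←0x54
4: ✓ CMP  NZCV=1000
5: ✓ ADDLT  r1←0x7f
6: · MOVHI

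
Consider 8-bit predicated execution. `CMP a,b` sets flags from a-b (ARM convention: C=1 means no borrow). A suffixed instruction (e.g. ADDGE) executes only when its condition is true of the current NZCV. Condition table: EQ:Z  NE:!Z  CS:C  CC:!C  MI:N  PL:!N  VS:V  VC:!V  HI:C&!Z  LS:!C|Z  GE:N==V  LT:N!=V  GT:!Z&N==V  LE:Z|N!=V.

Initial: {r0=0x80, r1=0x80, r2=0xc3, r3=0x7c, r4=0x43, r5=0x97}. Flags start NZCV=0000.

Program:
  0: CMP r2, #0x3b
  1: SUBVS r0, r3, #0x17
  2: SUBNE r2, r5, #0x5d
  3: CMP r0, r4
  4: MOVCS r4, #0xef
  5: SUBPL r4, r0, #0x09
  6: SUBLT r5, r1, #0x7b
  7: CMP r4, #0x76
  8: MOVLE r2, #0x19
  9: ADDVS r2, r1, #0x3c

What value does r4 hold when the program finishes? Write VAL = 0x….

VAL = 0x77

[0] flags=1010 → (cmp)
[1] flags=1010 VS?F → skip
[2] flags=1010 NE?T → r2=0x3a
[3] flags=0011 → (cmp)
[4] flags=0011 CS?T → r4=0xef
[5] flags=0011 PL?T → r4=0x77
[6] flags=0011 LT?T → r5=0x05
[7] flags=0010 → (cmp)
[8] flags=0010 LE?F → skip
[9] flags=0010 VS?F → skip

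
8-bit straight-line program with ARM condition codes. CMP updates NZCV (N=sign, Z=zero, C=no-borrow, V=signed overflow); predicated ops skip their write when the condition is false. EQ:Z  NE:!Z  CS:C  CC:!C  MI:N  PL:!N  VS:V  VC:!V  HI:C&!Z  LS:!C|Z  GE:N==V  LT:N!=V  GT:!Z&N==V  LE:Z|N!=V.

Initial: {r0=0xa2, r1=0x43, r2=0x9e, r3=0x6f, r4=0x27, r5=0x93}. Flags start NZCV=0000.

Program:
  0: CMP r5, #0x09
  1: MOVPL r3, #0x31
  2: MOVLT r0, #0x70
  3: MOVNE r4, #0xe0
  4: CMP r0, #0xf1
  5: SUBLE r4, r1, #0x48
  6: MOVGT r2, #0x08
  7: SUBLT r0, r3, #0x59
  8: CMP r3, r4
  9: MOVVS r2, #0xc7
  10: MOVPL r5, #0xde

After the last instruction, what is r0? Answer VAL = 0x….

[0] flags=1010 → (cmp)
[1] flags=1010 PL?F → skip
[2] flags=1010 LT?T → r0=0x70
[3] flags=1010 NE?T → r4=0xe0
[4] flags=0000 → (cmp)
[5] flags=0000 LE?F → skip
[6] flags=0000 GT?T → r2=0x08
[7] flags=0000 LT?F → skip
[8] flags=1001 → (cmp)
[9] flags=1001 VS?T → r2=0xc7
[10] flags=1001 PL?F → skip

VAL = 0x70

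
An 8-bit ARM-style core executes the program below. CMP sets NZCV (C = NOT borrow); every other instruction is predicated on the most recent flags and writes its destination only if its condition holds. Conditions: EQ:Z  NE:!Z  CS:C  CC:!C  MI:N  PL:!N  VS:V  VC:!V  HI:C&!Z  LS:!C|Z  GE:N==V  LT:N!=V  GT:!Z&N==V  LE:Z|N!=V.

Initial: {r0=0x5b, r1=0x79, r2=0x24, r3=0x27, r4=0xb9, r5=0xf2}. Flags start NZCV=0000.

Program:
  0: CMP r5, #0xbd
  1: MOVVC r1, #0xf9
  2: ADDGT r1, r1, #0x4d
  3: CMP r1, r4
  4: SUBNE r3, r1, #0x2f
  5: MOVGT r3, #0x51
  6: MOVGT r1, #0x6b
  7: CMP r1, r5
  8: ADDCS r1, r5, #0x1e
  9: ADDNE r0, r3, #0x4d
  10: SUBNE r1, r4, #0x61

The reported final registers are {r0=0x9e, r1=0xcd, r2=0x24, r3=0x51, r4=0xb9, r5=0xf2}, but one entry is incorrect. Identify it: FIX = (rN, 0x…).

[0] flags=0010 → (cmp)
[1] flags=0010 VC?T → r1=0xf9
[2] flags=0010 GT?T → r1=0x46
[3] flags=1001 → (cmp)
[4] flags=1001 NE?T → r3=0x17
[5] flags=1001 GT?T → r3=0x51
[6] flags=1001 GT?T → r1=0x6b
[7] flags=0000 → (cmp)
[8] flags=0000 CS?F → skip
[9] flags=0000 NE?T → r0=0x9e
[10] flags=0000 NE?T → r1=0x58

FIX = (r1, 0x58)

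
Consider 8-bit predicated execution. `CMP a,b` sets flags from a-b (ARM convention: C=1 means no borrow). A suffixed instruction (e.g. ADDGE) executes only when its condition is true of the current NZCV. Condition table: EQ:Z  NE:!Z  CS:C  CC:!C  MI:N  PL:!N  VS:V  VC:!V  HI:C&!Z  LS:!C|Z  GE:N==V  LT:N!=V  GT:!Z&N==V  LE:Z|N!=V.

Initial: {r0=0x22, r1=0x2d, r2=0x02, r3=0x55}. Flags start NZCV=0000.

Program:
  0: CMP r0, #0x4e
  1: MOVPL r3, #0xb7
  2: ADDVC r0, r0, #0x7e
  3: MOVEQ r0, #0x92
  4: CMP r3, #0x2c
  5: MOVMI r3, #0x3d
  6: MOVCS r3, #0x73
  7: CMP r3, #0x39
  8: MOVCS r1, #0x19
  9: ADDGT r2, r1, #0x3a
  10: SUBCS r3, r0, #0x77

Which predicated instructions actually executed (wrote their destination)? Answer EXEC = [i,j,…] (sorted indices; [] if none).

0: ✓ CMP  NZCV=1000
1: · MOVPL
2: ✓ ADDVC  r0←0xa0
3: · MOVEQ
4: ✓ CMP  NZCV=0010
5: · MOVMI
6: ✓ MOVCS  r3←0x73
7: ✓ CMP  NZCV=0010
8: ✓ MOVCS  r1←0x19
9: ✓ ADDGT  r2←0x53
10: ✓ SUBCS  r3←0x29

EXEC = [2,6,8,9,10]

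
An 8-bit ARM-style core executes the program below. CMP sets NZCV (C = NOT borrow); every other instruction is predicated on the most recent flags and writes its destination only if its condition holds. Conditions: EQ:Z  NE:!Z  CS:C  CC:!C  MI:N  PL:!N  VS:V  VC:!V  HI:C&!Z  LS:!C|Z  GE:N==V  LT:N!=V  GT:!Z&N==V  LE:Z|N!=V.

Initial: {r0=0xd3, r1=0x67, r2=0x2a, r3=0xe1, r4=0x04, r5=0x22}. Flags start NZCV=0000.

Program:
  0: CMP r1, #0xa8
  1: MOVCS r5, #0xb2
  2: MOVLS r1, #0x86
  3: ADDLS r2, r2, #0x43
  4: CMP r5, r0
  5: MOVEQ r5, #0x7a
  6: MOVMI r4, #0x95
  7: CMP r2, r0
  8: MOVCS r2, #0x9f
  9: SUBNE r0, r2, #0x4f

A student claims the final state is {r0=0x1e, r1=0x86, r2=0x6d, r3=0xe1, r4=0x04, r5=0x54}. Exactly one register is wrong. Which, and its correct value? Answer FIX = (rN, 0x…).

0: ✓ CMP  NZCV=1001
1: · MOVCS
2: ✓ MOVLS  r1←0x86
3: ✓ ADDLS  r2←0x6d
4: ✓ CMP  NZCV=0000
5: · MOVEQ
6: · MOVMI
7: ✓ CMP  NZCV=1001
8: · MOVCS
9: ✓ SUBNE  r0←0x1e

FIX = (r5, 0x22)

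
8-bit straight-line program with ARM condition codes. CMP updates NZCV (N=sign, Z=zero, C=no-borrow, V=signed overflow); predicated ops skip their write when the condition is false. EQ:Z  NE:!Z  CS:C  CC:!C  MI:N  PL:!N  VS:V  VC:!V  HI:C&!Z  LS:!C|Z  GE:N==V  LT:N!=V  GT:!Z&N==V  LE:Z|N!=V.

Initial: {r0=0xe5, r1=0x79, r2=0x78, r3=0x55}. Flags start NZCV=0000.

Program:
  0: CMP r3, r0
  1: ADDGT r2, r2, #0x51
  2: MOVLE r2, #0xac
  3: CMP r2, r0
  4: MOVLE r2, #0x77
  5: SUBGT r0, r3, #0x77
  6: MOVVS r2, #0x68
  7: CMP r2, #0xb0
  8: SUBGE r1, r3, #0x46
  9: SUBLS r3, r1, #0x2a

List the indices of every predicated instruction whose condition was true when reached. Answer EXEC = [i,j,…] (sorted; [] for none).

EXEC = [1,4,8,9]

[0] flags=0000 → (cmp)
[1] flags=0000 GT?T → r2=0xc9
[2] flags=0000 LE?F → skip
[3] flags=1000 → (cmp)
[4] flags=1000 LE?T → r2=0x77
[5] flags=1000 GT?F → skip
[6] flags=1000 VS?F → skip
[7] flags=1001 → (cmp)
[8] flags=1001 GE?T → r1=0x0f
[9] flags=1001 LS?T → r3=0xe5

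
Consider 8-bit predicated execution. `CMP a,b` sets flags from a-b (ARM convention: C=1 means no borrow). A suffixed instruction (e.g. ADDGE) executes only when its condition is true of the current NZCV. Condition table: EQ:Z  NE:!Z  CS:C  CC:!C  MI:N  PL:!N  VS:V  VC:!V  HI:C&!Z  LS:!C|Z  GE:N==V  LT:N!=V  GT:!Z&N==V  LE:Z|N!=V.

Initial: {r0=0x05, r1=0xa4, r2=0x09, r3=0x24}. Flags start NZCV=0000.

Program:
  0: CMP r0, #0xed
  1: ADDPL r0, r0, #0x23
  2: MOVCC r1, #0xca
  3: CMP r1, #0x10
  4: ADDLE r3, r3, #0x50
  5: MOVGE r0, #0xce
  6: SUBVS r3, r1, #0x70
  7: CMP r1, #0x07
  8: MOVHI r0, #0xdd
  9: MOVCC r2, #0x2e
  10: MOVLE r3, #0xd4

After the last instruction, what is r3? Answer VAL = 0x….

VAL = 0xd4

0: ✓ CMP  NZCV=0000
1: ✓ ADDPL  r0←0x28
2: ✓ MOVCC  r1←0xca
3: ✓ CMP  NZCV=1010
4: ✓ ADDLE  r3←0x74
5: · MOVGE
6: · SUBVS
7: ✓ CMP  NZCV=1010
8: ✓ MOVHI  r0←0xdd
9: · MOVCC
10: ✓ MOVLE  r3←0xd4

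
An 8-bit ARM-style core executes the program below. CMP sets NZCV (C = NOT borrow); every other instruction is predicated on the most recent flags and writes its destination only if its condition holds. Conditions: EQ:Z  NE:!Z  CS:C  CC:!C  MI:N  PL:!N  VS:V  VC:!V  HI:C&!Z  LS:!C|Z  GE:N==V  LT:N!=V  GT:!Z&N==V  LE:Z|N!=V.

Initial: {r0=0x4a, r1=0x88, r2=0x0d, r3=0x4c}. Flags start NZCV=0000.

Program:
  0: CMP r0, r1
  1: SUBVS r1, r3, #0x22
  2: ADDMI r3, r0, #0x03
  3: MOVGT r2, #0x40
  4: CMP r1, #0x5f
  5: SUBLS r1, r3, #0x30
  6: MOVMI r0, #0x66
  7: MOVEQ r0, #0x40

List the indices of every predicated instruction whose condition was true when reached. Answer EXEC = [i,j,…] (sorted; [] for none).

0: ✓ CMP  NZCV=1001
1: ✓ SUBVS  r1←0x2a
2: ✓ ADDMI  r3←0x4d
3: ✓ MOVGT  r2←0x40
4: ✓ CMP  NZCV=1000
5: ✓ SUBLS  r1←0x1d
6: ✓ MOVMI  r0←0x66
7: · MOVEQ

EXEC = [1,2,3,5,6]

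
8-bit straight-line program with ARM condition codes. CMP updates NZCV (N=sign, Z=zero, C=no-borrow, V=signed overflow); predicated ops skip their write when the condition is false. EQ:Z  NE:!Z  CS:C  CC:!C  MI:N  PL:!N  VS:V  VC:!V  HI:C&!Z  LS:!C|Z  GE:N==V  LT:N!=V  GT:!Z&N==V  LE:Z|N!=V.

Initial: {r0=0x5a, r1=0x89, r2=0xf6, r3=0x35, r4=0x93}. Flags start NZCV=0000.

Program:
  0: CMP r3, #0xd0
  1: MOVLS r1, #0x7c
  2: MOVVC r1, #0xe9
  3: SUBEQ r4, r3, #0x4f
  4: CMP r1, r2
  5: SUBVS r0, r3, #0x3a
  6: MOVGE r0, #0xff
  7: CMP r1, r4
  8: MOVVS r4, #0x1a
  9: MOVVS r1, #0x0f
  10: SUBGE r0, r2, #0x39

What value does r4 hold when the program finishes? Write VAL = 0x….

0: ✓ CMP  NZCV=0000
1: ✓ MOVLS  r1←0x7c
2: ✓ MOVVC  r1←0xe9
3: · SUBEQ
4: ✓ CMP  NZCV=1000
5: · SUBVS
6: · MOVGE
7: ✓ CMP  NZCV=0010
8: · MOVVS
9: · MOVVS
10: ✓ SUBGE  r0←0xbd

VAL = 0x93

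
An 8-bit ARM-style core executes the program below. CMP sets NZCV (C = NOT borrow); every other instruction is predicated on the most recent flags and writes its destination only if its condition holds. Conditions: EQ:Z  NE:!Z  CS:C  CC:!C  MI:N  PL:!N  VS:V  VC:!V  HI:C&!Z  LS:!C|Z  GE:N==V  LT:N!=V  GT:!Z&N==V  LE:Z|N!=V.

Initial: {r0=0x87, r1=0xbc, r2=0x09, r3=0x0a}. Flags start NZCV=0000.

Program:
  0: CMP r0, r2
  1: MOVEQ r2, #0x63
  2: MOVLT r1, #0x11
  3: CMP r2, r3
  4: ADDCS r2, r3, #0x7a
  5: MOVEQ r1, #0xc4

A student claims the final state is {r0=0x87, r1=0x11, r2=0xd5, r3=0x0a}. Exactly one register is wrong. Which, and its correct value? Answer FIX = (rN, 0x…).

0: ✓ CMP  NZCV=0011
1: · MOVEQ
2: ✓ MOVLT  r1←0x11
3: ✓ CMP  NZCV=1000
4: · ADDCS
5: · MOVEQ

FIX = (r2, 0x09)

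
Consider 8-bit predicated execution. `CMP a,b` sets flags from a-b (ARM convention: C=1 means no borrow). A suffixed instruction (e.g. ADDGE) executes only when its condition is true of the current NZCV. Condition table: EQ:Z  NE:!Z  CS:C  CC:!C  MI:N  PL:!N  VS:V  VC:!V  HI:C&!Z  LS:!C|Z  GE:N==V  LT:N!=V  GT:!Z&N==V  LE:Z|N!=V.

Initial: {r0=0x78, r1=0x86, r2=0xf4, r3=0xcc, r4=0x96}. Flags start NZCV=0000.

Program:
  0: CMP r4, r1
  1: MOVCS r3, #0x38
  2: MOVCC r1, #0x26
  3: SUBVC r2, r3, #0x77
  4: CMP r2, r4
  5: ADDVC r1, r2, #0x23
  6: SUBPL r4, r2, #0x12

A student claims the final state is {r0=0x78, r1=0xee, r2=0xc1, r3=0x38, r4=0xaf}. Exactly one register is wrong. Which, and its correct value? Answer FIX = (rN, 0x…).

0: ✓ CMP  NZCV=0010
1: ✓ MOVCS  r3←0x38
2: · MOVCC
3: ✓ SUBVC  r2←0xc1
4: ✓ CMP  NZCV=0010
5: ✓ ADDVC  r1←0xe4
6: ✓ SUBPL  r4←0xaf

FIX = (r1, 0xe4)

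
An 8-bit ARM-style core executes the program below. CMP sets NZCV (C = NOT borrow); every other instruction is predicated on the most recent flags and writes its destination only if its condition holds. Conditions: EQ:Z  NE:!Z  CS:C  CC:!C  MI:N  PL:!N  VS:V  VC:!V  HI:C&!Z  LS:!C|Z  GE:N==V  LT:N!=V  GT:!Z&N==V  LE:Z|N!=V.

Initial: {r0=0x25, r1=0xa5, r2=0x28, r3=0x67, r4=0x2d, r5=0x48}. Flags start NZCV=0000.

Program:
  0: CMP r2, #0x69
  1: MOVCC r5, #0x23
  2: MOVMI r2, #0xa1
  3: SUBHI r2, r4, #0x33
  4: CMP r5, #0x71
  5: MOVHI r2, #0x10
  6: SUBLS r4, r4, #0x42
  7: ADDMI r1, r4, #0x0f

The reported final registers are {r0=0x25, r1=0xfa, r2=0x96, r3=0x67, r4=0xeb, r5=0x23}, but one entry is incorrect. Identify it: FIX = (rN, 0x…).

0: ✓ CMP  NZCV=1000
1: ✓ MOVCC  r5←0x23
2: ✓ MOVMI  r2←0xa1
3: · SUBHI
4: ✓ CMP  NZCV=1000
5: · MOVHI
6: ✓ SUBLS  r4←0xeb
7: ✓ ADDMI  r1←0xfa

FIX = (r2, 0xa1)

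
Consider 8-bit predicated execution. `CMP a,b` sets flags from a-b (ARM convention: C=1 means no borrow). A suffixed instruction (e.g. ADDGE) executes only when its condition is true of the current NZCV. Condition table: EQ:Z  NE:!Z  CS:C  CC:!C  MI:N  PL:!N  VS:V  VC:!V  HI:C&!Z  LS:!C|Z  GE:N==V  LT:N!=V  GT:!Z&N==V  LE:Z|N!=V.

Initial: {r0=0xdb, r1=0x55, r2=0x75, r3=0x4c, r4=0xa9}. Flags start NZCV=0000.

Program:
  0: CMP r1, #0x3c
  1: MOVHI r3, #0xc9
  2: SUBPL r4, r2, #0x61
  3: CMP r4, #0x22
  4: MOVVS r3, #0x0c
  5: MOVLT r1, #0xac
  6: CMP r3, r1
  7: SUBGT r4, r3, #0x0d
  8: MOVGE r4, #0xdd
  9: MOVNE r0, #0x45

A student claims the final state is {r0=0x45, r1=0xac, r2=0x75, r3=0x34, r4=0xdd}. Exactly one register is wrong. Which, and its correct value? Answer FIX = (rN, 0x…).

FIX = (r3, 0xc9)

0: ✓ CMP  NZCV=0010
1: ✓ MOVHI  r3←0xc9
2: ✓ SUBPL  r4←0x14
3: ✓ CMP  NZCV=1000
4: · MOVVS
5: ✓ MOVLT  r1←0xac
6: ✓ CMP  NZCV=0010
7: ✓ SUBGT  r4←0xbc
8: ✓ MOVGE  r4←0xdd
9: ✓ MOVNE  r0←0x45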